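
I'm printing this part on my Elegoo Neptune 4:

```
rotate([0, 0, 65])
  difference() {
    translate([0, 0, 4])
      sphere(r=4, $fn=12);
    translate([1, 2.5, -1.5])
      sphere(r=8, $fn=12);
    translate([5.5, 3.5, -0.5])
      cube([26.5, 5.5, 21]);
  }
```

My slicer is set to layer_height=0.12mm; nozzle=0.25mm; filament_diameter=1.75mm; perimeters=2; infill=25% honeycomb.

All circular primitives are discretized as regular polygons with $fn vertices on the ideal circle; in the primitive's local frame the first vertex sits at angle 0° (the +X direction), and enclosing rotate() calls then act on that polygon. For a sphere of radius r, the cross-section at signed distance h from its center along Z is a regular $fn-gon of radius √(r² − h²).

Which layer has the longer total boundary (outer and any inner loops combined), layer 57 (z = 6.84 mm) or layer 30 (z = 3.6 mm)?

layer 57 (z = 6.84 mm)

Layer 57 (z = 6.84): the r=4 sphere contributes a regular 12-gon of circumradius √(4²−2.84²) = 2.817 (perimeter = 2·12·2.817·sin(180°/12) = 17.50 mm); the sphere at (1, 2.5) is absent (|z−center|=8.340 > r=8); the 26.5×5.5 cube at (5.5, 3.5) contributes its full rectangle (perimeter 64.00 mm); Subtracting the remaining from the first: starting from the r=4 sphere, the 26.5×5.5 cube at (5.5, 3.5) misses the remaining region (no effect) — boundary = 17.50 mm; (rotated 65° about Z; rotation is an isometry so areas/perimeters/island counts are preserved). So its perimeter = 17.50 mm. Layer 30 (z = 3.6): the sphere: section is a regular 12-gon, circumradius = √(r²−h²) = √(4²−0.4²) = 3.980 (perimeter = 2·12·3.980·sin(180°/12) = 24.72 mm); the r=8 sphere at (1, 2.5) contributes a regular 12-gon of circumradius √(8²−5.1²) = 6.164 (perimeter = 2·12·6.164·sin(180°/12) = 38.29 mm); the 26.5×5.5 cube at (5.5, 3.5) contributes its full rectangle (perimeter 64.00 mm); Taking the first minus the rest: starting from the r=4 sphere, the r=8 sphere at (1, 2.5) partially overlaps it — only the 45.19 mm² overlap (of its 113.97 mm²) is removed, clipping the outline; the 26.5×5.5 cube at (5.5, 3.5) misses the remaining region (no effect) — boundary = 13.49 mm; (rotated 65° about Z; rotation is an isometry so areas/perimeters/island counts are preserved). So its perimeter = 13.49 mm. Layer 57 is larger (17.50 vs 13.49 mm).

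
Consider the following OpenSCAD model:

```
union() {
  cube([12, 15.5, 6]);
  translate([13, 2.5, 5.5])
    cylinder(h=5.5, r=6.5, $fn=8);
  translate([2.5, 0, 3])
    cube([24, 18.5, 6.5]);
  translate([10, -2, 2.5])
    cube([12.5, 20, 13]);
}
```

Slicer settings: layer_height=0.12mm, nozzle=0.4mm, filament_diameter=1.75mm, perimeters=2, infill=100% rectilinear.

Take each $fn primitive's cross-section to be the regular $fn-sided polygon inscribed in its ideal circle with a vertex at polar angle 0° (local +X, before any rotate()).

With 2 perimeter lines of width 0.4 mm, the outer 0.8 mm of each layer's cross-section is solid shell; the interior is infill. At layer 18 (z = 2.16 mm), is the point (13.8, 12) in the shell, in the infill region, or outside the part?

outside

At z = 2.16 mm: the cube (footprint 12×15.5) is included at this height; the cylinder at (13, 2.5) does not reach this height (z outside [5.5, 11]); the cube at (2.5, 0) is absent (z outside [3, 9.5]); the cube at (10, -2) does not reach this height (z outside [2.5, 15.5]); Taking the union: only the 12×15.5 cube is present, so the union is just that shape — 1 connected region. Overall, the cross-section is a single solid region. The nearest boundary edge runs (12.00, 0.00)→(12.00, 15.50); distance from the point to it = 1.80 mm. The point is not inside any of the regions above, so it lies outside the cross-section (1.80 mm from the nearest boundary).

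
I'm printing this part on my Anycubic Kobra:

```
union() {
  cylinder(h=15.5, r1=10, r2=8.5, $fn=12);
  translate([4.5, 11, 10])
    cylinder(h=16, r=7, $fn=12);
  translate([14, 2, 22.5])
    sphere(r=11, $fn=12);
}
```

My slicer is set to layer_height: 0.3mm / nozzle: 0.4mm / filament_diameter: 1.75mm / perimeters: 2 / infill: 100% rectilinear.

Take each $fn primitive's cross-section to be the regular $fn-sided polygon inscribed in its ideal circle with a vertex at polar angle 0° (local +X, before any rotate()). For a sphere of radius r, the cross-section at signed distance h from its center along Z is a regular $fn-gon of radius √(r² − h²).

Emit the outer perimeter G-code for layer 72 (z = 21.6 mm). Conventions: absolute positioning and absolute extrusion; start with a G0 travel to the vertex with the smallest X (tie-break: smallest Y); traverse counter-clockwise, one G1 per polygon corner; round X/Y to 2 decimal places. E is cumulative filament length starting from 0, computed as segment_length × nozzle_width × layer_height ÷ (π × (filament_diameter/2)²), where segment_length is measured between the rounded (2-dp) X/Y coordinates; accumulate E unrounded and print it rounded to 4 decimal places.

G0 X-2.50 Y11.00 Z21.60
G1 X-1.56 Y7.50 E0.1808
G1 X1.00 Y4.94 E0.3614
G1 X3.63 Y4.23 E0.4973
G1 X3.04 Y2.00 E0.6124
G1 X4.51 Y-3.48 E0.8955
G1 X8.52 Y-7.49 E1.1784
G1 X14.00 Y-8.96 E1.4615
G1 X19.48 Y-7.49 E1.7445
G1 X23.49 Y-3.48 E2.0275
G1 X24.96 Y2.00 E2.3105
G1 X23.49 Y7.48 E2.5936
G1 X19.48 Y11.49 E2.8765
G1 X14.00 Y12.96 E3.1596
G1 X11.18 Y12.21 E3.3052
G1 X10.56 Y14.50 E3.4235
G1 X8.00 Y17.06 E3.6041
G1 X4.50 Y18.00 E3.7850
G1 X1.00 Y17.06 E3.9658
G1 X-1.56 Y14.50 E4.1464
G1 X-2.50 Y11.00 E4.3272

At z = 21.6 mm: the cone does not reach this height (z outside [0, 15.5]); the r=7 cylinder at (4.5, 11) gives a regular 12-gon of circumradius 7 (constant along its height); the r=11 sphere at (14, 2) slices to a regular 12-gon of circumradius 10.963 (√(r²−h²) with h=0.9 from center); Combining (union): the regions partially overlap (shared area 34.62 mm²), so overlapping operands fuse into one piece — 1 connected region. The outline is a single polygon with 20 vertices. Extrusion per mm of travel: 0.4 × 0.3 / (π × 0.875²) = 0.049890. Accumulating E over each segment gives final E = 4.3272.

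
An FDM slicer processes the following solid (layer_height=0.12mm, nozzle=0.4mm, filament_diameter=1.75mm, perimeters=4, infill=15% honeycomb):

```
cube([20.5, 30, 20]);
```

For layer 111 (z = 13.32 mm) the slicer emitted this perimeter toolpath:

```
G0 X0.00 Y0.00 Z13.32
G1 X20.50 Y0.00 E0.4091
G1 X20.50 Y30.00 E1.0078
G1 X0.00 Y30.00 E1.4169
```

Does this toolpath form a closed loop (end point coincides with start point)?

Start point (G0): (0.00, 0.00). End point (last G1): the path does not return to the start — open.

no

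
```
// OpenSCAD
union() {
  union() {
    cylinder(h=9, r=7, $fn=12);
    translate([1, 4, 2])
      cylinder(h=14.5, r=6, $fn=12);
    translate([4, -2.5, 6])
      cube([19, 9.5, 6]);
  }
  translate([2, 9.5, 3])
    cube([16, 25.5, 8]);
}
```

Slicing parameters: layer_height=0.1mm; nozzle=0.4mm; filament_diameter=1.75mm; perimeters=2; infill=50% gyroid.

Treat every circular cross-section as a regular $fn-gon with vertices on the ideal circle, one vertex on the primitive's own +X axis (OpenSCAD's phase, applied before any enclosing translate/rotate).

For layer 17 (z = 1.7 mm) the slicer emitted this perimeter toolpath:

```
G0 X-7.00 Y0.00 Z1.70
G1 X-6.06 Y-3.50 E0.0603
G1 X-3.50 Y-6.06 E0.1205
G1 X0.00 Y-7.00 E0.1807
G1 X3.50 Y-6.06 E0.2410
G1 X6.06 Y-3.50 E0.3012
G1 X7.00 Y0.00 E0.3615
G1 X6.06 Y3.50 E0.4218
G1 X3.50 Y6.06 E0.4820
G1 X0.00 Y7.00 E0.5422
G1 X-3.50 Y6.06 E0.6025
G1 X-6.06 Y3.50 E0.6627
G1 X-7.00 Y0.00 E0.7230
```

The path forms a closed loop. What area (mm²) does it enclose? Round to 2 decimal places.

146.95 mm²

Apply the shoelace formula to the sequence of (X, Y) vertices; enclosed area = 146.95 mm².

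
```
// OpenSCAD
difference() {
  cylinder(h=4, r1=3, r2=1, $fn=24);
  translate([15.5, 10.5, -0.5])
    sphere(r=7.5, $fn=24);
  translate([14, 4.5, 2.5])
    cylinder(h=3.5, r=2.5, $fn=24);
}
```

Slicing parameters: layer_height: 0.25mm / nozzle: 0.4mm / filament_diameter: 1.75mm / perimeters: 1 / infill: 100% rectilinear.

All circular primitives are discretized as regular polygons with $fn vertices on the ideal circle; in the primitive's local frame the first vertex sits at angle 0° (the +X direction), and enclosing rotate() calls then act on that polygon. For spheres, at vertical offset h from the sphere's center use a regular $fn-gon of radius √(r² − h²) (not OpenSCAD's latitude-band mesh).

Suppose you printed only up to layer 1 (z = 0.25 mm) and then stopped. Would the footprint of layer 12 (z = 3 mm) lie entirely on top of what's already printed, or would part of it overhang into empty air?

entirely on top

Compare the two slices. At z = 0.25: the cone: at t=0.062 of its height the radius interpolates to r₁+(r₂−r₁)t = 2.875, giving a regular 24-gon of that circumradius (area = (24/2)·2.875²·sin(360°/24) = 25.67 mm²); the r=7.5 sphere at (15.5, 10.5) slices to a regular 24-gon of circumradius 7.462 (√(r²−h²) with h=0.75 from center) (area = (24/2)·7.462²·sin(360°/24) = 172.96 mm²); the cylinder at (14, 4.5) is absent (z outside [2.5, 6]); Subtracting the remaining from the first: starting from the cone (25.67 mm²), the r=7.5 sphere at (15.5, 10.5) misses the remaining region (no effect) — area = 25.67 mm². At z = 3: the cone (r1=3→r2=1) has section circumradius 1.500 here — a regular 24-gon (area = (24/2)·1.500²·sin(360°/24) = 6.99 mm²); the r=7.5 sphere at (15.5, 10.5) slices to a regular 24-gon of circumradius 6.633 (√(r²−h²) with h=3.5 from center) (area = (24/2)·6.633²·sin(360°/24) = 136.66 mm²); the r=2.5 cylinder at (14, 4.5) contributes a regular 24-gon of circumradius 2.5 (area = (24/2)·2.500²·sin(360°/24) = 19.41 mm²); Subtracting the remaining from the first: starting from the cone (6.99 mm²), the r=7.5 sphere at (15.5, 10.5) misses the remaining region (no effect); the r=2.5 cylinder at (14, 4.5) misses the remaining region (no effect) — area = 6.99 mm². Checking containment: the cross-section at z = 3 is a subset of the cross-section at z = 0.25.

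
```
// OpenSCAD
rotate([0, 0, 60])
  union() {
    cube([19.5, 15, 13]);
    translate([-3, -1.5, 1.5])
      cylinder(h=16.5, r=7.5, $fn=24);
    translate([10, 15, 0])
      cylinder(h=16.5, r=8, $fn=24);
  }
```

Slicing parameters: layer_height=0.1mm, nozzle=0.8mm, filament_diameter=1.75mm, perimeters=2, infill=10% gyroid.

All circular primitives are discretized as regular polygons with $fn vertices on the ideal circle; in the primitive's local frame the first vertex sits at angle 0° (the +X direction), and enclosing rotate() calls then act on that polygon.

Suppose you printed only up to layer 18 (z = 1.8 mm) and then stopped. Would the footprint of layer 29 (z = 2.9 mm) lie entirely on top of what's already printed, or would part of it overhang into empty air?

Compare the two slices. At z = 1.8: the cube (footprint 19.5×15) is included at this height (area 292.50 mm²); the cylinder at (-3, -1.5): section is a regular 24-gon, circumradius r=7.5 (area = (24/2)·7.500²·sin(360°/24) = 174.70 mm²); the r=8 cylinder at (10, 15) gives a regular 24-gon of circumradius 8 (constant along its height) (area = (24/2)·8.000²·sin(360°/24) = 198.77 mm²); Merging all regions: the regions partially overlap — summed areas 665.98 mm² minus the doubly-counted overlap 114.71 mm² gives 551.26 mm² — area = 551.26 mm²; (rotated 60° about Z; rotation is an isometry so areas/perimeters/island counts are preserved). At z = 2.9: the 19.5×15 cube contributes its full rectangle (area 292.50 mm²); the cylinder at (-3, -1.5): section is a regular 24-gon, circumradius r=7.5 (area = (24/2)·7.500²·sin(360°/24) = 174.70 mm²); the r=8 cylinder at (10, 15) gives a regular 24-gon of circumradius 8 (constant along its height) (area = (24/2)·8.000²·sin(360°/24) = 198.77 mm²); Taking the union: the regions partially overlap — summed areas 665.98 mm² minus the doubly-counted overlap 114.71 mm² gives 551.26 mm² — area = 551.26 mm²; (rotated 60° about Z; rotation is an isometry so areas/perimeters/island counts are preserved). Checking containment: the cross-section at z = 2.9 is a subset of the cross-section at z = 1.8.

entirely on top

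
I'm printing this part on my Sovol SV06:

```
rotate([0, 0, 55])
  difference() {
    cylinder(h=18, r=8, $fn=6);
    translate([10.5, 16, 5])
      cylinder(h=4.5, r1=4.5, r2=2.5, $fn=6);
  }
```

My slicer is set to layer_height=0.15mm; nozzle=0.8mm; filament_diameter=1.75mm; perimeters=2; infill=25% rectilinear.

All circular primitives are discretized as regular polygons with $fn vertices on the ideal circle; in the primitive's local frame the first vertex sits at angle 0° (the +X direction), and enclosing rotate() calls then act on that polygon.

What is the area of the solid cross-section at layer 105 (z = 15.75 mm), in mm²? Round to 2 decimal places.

166.28 mm²

At z = 15.75 mm: the r=8 cylinder contributes a regular 6-gon of circumradius 8 (area = (6/2)·8.000²·sin(360°/6) = 166.28 mm²); the cone at (10.5, 16) is not intersected at this z (z outside [5, 9.5]); Taking the first minus the rest: none of the subtracted shapes is present at this height, so the r=8 cylinder is unchanged — area = 166.28 mm²; (whole slice rotated 55° about Z — lengths, areas and connectivity unchanged). Overall, the cross-section is a single solid region. Net area = 166.28 mm².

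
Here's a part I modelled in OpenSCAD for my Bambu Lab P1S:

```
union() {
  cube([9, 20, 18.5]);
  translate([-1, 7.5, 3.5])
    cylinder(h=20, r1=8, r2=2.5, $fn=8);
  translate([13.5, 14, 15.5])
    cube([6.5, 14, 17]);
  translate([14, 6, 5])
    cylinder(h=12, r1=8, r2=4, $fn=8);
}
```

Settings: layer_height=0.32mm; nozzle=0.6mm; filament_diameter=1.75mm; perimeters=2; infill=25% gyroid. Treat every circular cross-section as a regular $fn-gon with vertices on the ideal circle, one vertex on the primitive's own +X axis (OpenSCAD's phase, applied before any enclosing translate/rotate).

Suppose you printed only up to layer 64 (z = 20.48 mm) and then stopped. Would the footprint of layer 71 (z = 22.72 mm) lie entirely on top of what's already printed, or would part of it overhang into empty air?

Compare the two slices. At z = 20.48: the cube is absent (z outside [0, 18.5]); the cone at (-1, 7.5): at t=0.849 of its height the radius interpolates to r₁+(r₂−r₁)t = 3.330, giving a regular 8-gon of that circumradius (area = (8/2)·3.330²·sin(360°/8) = 31.37 mm²); the cube at (13.5, 14) is present — its section is the full 6.5×14 rectangle (area 91.00 mm²); the cone at (14, 6) does not reach this height (z outside [5, 17]); Taking the union: the 2 present regions are separate (no shared area or edge), so areas and boundary lengths simply add and each stays a separate island — area = 122.37 mm². At z = 22.72: the cube does not reach this height (z outside [0, 18.5]); the cone at (-1, 7.5) (r1=8→r2=2.5) has section circumradius 2.715 here — a regular 8-gon (area = (8/2)·2.715²·sin(360°/8) = 20.84 mm²); the cube at (13.5, 14) is present — its section is the full 6.5×14 rectangle (area 91.00 mm²); the cone at (14, 6) does not reach this height (z outside [5, 17]); Combining (union): the 2 present regions are separate (no shared area or edge), so areas and boundary lengths simply add and each stays a separate island — area = 111.84 mm². Checking containment: the cross-section at z = 22.72 is a subset of the cross-section at z = 20.48.

entirely on top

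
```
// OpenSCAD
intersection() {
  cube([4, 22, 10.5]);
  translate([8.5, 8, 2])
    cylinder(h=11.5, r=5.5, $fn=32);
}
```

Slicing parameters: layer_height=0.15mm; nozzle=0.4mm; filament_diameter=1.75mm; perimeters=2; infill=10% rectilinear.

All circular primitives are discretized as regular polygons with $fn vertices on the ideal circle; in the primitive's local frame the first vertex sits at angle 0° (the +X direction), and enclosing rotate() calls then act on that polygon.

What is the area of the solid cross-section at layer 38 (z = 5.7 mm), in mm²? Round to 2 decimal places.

At z = 5.7 mm: the 4×22 cube contributes its full rectangle (area 88.00 mm²); the r=5.5 cylinder at (8.5, 8) gives a regular 32-gon of circumradius 5.5 (constant along its height) (area = (32/2)·5.500²·sin(360°/32) = 94.42 mm²); Taking the intersection: the r=5.5 cylinder at (8.5, 8) partially overlaps the 4×22 cube; clipping to the common part keeps 4.18 mm² — area = 4.18 mm². Overall, the cross-section is a single solid region. Net area = 4.18 mm².

4.18 mm²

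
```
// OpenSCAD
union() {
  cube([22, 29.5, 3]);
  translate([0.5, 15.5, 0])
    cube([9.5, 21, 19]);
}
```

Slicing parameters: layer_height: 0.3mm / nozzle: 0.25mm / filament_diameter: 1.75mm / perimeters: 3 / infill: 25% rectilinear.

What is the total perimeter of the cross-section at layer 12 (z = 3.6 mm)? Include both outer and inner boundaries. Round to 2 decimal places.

At z = 3.6 mm: the cube is not intersected at this z (z outside [0, 3]); the cube at (0.5, 15.5) is present — its section is the full 9.5×21 rectangle (perimeter 61.00 mm); Combining (union): only the 9.5×21 cube at (0.5, 15.5) is present, so the union is just that shape — boundary = 61.00 mm. Overall, the cross-section is a single solid region. Total boundary length (outer) = 61.00 mm.

61.00 mm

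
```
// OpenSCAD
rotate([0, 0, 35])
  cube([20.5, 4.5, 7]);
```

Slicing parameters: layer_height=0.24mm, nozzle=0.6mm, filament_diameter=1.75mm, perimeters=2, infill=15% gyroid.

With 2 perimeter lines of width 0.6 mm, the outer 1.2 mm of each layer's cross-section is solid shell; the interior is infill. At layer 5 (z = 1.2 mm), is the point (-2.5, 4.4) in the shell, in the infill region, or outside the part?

outside

At z = 1.2 mm: the cube (footprint 20.5×4.5) is included at this height; (rotated 35° about Z; rotation is an isometry so areas/perimeters/island counts are preserved). Overall, the cross-section is a single solid region. Undo the 35° rotation: the query point maps to (0.476, 5.038) in the un-rotated model frame. The nearest boundary edge runs (20.50, 4.50)→(0.00, 4.50); distance from the point to it = 0.54 mm. The point is not inside any of the regions above, so it lies outside the cross-section (0.54 mm from the nearest boundary).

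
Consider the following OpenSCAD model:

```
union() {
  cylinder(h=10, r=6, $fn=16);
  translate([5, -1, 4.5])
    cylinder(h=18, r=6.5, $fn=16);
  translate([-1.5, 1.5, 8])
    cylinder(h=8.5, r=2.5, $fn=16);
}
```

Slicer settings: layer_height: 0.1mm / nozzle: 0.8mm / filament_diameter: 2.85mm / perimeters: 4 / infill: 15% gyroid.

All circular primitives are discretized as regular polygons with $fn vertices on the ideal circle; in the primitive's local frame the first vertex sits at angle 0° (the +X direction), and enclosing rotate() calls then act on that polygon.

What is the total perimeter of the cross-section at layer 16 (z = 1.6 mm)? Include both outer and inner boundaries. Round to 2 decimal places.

At z = 1.6 mm: the r=6 cylinder gives a regular 16-gon of circumradius 6 (constant along its height) (perimeter = 2·16·6.000·sin(180°/16) = 37.46 mm); the cylinder at (5, -1) is absent (z outside [4.5, 22.5]); the cylinder at (-1.5, 1.5) is not intersected at this z (z outside [8, 16.5]); Merging all regions: only the r=6 cylinder is present, so the union is just that shape — boundary = 37.46 mm. Overall, the cross-section is a single solid region. Total boundary length (outer) = 37.46 mm.

37.46 mm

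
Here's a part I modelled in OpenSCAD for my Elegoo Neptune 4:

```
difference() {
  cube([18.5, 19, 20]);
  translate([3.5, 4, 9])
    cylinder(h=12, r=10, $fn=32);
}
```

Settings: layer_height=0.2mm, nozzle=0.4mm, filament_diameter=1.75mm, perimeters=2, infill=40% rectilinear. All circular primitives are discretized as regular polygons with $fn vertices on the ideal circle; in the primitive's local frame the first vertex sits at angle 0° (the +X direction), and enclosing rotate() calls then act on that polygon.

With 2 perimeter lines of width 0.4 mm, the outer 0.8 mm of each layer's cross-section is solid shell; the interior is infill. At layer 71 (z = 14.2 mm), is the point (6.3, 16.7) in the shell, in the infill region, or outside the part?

infill

At z = 14.2 mm: the 18.5×19 cube contributes its full rectangle; the r=10 cylinder at (3.5, 4) gives a regular 32-gon of circumradius 10 (constant along its height); After the difference (first − rest): starting from the 18.5×19 cube, the r=10 cylinder at (3.5, 4) partially overlaps it — only the 164.97 mm² overlap (of its 312.14 mm²) is removed, clipping the outline — 1 connected region. Overall, the cross-section is a single solid region. The nearest boundary edge runs (0.00, 19.00)→(18.50, 19.00); distance from the point to it = 2.30 mm. The point is inside the cross-section and 2.30 mm from the nearest boundary — more than the 0.8 mm shell width (2 × 0.4), so it's in the infill interior.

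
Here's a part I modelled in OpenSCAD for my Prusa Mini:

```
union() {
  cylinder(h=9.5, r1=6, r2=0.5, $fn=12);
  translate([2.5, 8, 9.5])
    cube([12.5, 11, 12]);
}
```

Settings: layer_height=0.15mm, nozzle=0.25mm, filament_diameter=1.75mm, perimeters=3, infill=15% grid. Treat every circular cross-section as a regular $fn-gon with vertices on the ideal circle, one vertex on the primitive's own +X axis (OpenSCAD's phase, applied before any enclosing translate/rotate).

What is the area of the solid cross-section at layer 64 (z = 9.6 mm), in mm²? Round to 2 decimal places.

At z = 9.6 mm: the cone does not reach this height (z outside [0, 9.5]); the 12.5×11 cube at (2.5, 8) contributes its full rectangle (area 137.50 mm²); Taking the union: only the 12.5×11 cube at (2.5, 8) is present, so the union is just that shape — area = 137.50 mm². Overall, the cross-section is a single solid region. Net area = 137.50 mm².

137.50 mm²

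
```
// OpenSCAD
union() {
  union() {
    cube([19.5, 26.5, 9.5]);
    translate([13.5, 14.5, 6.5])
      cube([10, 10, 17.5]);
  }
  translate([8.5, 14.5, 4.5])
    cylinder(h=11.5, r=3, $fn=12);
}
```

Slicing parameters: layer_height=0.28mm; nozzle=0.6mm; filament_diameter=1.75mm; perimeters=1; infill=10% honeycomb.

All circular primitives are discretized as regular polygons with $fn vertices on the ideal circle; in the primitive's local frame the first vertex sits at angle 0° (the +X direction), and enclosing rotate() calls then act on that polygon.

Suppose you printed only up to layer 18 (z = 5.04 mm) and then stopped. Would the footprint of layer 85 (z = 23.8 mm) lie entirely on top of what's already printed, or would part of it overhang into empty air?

Compare the two slices. At z = 5.04: the cube (footprint 19.5×26.5) is included at this height (area 516.75 mm²); the cube at (13.5, 14.5) is not intersected at this z (z outside [6.5, 24]); Merging all regions: only the 19.5×26.5 cube is present, so the union is just that shape — area = 516.75 mm²; the cylinder at (8.5, 14.5): section is a regular 12-gon, circumradius r=3 (area = (12/2)·3.000²·sin(360°/12) = 27.00 mm²); Taking the union: the r=3 cylinder at (8.5, 14.5) lies entirely inside the result so far, so the union is just the result so far — area = 516.75 mm². At z = 23.8: the cube does not reach this height (z outside [0, 9.5]); the cube at (13.5, 14.5) (footprint 10×10) is included at this height (area 100.00 mm²); Merging all regions: only the 10×10 cube at (13.5, 14.5) is present, so the union is just that shape — area = 100.00 mm²; the cylinder at (8.5, 14.5) does not reach this height (z outside [4.5, 16]); Merging all regions: only that combined region is present, so the union is just that shape — area = 100.00 mm². Checking containment: at z = 23.8 the cross-section extends beyond the z = 5.04 cross-section by about 40.00 mm².

part overhangs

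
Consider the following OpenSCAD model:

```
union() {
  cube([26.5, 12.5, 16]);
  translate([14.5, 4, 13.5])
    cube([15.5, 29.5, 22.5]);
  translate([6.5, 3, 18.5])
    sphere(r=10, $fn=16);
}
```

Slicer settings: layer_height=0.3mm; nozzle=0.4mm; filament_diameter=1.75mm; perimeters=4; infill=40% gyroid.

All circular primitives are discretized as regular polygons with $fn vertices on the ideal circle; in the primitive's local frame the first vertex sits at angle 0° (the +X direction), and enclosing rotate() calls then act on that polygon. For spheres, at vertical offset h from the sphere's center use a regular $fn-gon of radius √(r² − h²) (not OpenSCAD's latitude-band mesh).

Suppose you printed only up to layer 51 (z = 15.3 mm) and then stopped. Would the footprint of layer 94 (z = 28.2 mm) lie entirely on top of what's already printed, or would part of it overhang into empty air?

entirely on top

Compare the two slices. At z = 15.3: the cube is present — its section is the full 26.5×12.5 rectangle (area 331.25 mm²); the cube at (14.5, 4) is present — its section is the full 15.5×29.5 rectangle (area 457.25 mm²); the sphere at (6.5, 3): section is a regular 16-gon, circumradius = √(r²−h²) = √(10²−3.2²) = 9.474 (area = (16/2)·9.474²·sin(360°/16) = 274.80 mm²); Combining (union): the regions partially overlap — summed areas 1063.30 mm² minus the doubly-counted overlap 273.17 mm² gives 790.13 mm² — area = 790.13 mm². At z = 28.2: the cube is absent (z outside [0, 16]); the cube at (14.5, 4) is present — its section is the full 15.5×29.5 rectangle (area 457.25 mm²); the sphere at (6.5, 3): section is a regular 16-gon, circumradius = √(r²−h²) = √(10²−9.7²) = 2.431 (area = (16/2)·2.431²·sin(360°/16) = 18.09 mm²); Merging all regions: the 2 present regions are separate (no shared area or edge), so areas and boundary lengths simply add and each stays a separate island — area = 475.34 mm². Checking containment: the cross-section at z = 28.2 is a subset of the cross-section at z = 15.3.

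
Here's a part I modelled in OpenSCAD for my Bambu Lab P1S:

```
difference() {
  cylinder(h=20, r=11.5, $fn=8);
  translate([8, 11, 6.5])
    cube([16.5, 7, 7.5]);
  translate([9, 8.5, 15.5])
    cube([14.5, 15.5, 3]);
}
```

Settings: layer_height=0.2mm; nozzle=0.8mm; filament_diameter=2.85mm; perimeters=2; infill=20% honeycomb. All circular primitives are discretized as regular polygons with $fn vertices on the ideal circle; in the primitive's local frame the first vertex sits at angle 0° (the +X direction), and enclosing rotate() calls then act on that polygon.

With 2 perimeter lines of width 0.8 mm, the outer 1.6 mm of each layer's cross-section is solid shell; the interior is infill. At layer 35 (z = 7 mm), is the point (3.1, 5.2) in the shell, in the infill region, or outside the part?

infill

At z = 7 mm: the r=11.5 cylinder gives a regular 8-gon of circumradius 11.5 (constant along its height); the 16.5×7 cube at (8, 11) contributes its full rectangle; the cube at (9, 8.5) is not intersected at this z (z outside [15.5, 18.5]); Taking the first minus the rest: starting from the r=11.5 cylinder, the 16.5×7 cube at (8, 11) misses the remaining region (no effect) — 1 connected region. Overall, the cross-section is a single solid region. The nearest boundary edge runs (0.00, 11.50)→(8.13, 8.13); distance from the point to it = 4.63 mm. The point is inside the cross-section and 4.63 mm from the nearest boundary — more than the 1.6 mm shell width (2 × 0.8), so it's in the infill interior.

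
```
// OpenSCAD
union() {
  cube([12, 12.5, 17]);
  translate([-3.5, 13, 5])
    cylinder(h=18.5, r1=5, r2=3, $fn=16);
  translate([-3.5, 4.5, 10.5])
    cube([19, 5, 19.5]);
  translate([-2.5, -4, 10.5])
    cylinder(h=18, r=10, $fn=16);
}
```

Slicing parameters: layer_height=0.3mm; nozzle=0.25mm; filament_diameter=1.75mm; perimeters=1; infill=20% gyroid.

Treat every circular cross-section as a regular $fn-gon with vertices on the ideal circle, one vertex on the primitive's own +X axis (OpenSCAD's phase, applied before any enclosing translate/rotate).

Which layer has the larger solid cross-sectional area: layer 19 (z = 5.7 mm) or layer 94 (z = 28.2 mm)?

layer 94 (z = 28.2 mm)

Layer 19 (z = 5.7): the cube is present — its section is the full 12×12.5 rectangle (area 150.00 mm²); the cone at (-3.5, 13) contributes a regular 16-gon of circumradius 4.924 (interpolated between r1=5 and r2=3 at t=0.038) (area = (16/2)·4.924²·sin(360°/16) = 74.24 mm²); the cube at (-3.5, 4.5) is not intersected at this z (z outside [10.5, 30]); the cylinder at (-2.5, -4) does not reach this height (z outside [10.5, 28.5]); Combining (union): the regions partially overlap — summed areas 224.24 mm² minus the doubly-counted overlap 2.47 mm² gives 221.77 mm² — area = 221.77 mm². So its area = 221.77 mm². Layer 94 (z = 28.2): the cube is absent (z outside [0, 17]); the cone at (-3.5, 13) is absent (z outside [5, 23.5]); the cube at (-3.5, 4.5) (footprint 19×5) is included at this height (area 95.00 mm²); the r=10 cylinder at (-2.5, -4) gives a regular 16-gon of circumradius 10 (constant along its height) (area = (16/2)·10.000²·sin(360°/16) = 306.15 mm²); Merging all regions: the regions partially overlap — summed areas 401.15 mm² minus the doubly-counted overlap 6.09 mm² gives 395.05 mm² — area = 395.05 mm². So its area = 395.05 mm². Layer 94 is larger (395.05 vs 221.77 mm²).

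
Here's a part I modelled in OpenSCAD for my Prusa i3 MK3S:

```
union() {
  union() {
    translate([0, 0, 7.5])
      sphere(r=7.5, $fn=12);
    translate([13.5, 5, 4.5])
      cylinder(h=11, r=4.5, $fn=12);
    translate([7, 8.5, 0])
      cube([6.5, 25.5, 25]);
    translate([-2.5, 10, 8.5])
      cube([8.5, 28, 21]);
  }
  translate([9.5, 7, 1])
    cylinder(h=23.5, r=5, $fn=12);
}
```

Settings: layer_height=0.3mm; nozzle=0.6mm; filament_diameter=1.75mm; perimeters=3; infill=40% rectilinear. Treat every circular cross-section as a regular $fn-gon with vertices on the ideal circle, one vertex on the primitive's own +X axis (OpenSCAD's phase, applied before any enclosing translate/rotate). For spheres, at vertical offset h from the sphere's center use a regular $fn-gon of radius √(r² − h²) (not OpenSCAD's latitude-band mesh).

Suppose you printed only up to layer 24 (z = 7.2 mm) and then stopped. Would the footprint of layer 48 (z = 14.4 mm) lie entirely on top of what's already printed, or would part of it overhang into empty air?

Compare the two slices. At z = 7.2: the sphere: section is a regular 12-gon, circumradius = √(r²−h²) = √(7.5²−0.3²) = 7.494 (area = (12/2)·7.494²·sin(360°/12) = 168.48 mm²); the cylinder at (13.5, 5): section is a regular 12-gon, circumradius r=4.5 (area = (12/2)·4.500²·sin(360°/12) = 60.75 mm²); the cube at (7, 8.5) is present — its section is the full 6.5×25.5 rectangle (area 165.75 mm²); the cube at (-2.5, 10) is not intersected at this z (z outside [8.5, 29.5]); Merging all regions: the regions partially overlap — summed areas 394.98 mm² minus the doubly-counted overlap 1.65 mm² gives 393.33 mm² — area = 393.33 mm²; the r=5 cylinder at (9.5, 7) gives a regular 12-gon of circumradius 5 (constant along its height) (area = (12/2)·5.000²·sin(360°/12) = 75.00 mm²); Taking the union: the regions partially overlap — summed areas 468.33 mm² minus the doubly-counted overlap 45.91 mm² gives 422.42 mm² — area = 422.42 mm². At z = 14.4: the r=7.5 sphere slices to a regular 12-gon of circumradius 2.939 (√(r²−h²) with h=6.9 from center) (area = (12/2)·2.939²·sin(360°/12) = 25.92 mm²); the r=4.5 cylinder at (13.5, 5) contributes a regular 12-gon of circumradius 4.5 (area = (12/2)·4.500²·sin(360°/12) = 60.75 mm²); the cube at (7, 8.5) is present — its section is the full 6.5×25.5 rectangle (area 165.75 mm²); the cube at (-2.5, 10) is present — its section is the full 8.5×28 rectangle (area 238.00 mm²); Taking the union: the regions partially overlap — summed areas 490.42 mm² minus the doubly-counted overlap 1.65 mm² gives 488.77 mm² — area = 488.77 mm²; the r=5 cylinder at (9.5, 7) contributes a regular 12-gon of circumradius 5 (area = (12/2)·5.000²·sin(360°/12) = 75.00 mm²); Combining (union): the regions partially overlap — summed areas 563.77 mm² minus the doubly-counted overlap 45.10 mm² gives 518.67 mm² — area = 518.67 mm². Checking containment: at z = 14.4 the cross-section extends beyond the z = 7.2 cross-section by about 237.95 mm².

part overhangs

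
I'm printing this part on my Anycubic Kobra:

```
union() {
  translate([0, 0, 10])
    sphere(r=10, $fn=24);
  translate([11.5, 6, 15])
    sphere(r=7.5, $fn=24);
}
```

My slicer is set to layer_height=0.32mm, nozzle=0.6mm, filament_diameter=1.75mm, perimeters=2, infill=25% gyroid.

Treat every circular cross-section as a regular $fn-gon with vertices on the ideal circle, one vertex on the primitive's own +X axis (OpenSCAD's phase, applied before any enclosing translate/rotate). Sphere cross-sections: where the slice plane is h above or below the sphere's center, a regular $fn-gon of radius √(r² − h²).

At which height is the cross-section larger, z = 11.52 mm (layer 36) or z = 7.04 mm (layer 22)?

layer 36 (z = 11.52 mm)

Layer 36 (z = 11.52): the r=10 sphere slices to a regular 24-gon of circumradius 9.884 (√(r²−h²) with h=1.52 from center) (area = (24/2)·9.884²·sin(360°/24) = 303.41 mm²); the sphere at (11.5, 6): section is a regular 24-gon, circumradius = √(r²−h²) = √(7.5²−3.48²) = 6.644 (area = (24/2)·6.644²·sin(360°/24) = 137.09 mm²); Merging all regions: the regions partially overlap — summed areas 440.50 mm² minus the doubly-counted overlap 23.22 mm² gives 417.28 mm² — area = 417.28 mm². So its area = 417.28 mm². Layer 22 (z = 7.04): the r=10 sphere contributes a regular 24-gon of circumradius √(10²−2.96²) = 9.552 (area = (24/2)·9.552²·sin(360°/24) = 283.37 mm²); the sphere at (11.5, 6) is not intersected at this z (|z−center|=7.960 > r=7.5); Merging all regions: only the r=10 sphere is present, so the union is just that shape — area = 283.37 mm². So its area = 283.37 mm². Layer 36 is larger (417.28 vs 283.37 mm²).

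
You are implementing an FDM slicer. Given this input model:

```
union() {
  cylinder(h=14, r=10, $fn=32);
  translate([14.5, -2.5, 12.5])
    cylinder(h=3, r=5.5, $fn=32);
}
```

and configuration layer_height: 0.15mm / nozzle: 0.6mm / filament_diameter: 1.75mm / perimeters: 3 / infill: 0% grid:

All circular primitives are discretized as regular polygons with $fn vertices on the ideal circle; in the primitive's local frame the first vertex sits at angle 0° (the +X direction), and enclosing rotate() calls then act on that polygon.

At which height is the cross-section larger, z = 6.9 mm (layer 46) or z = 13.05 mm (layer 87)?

layer 87 (z = 13.05 mm)

Layer 46 (z = 6.9): the r=10 cylinder gives a regular 32-gon of circumradius 10 (constant along its height) (area = (32/2)·10.000²·sin(360°/32) = 312.14 mm²); the cylinder at (14.5, -2.5) is absent (z outside [12.5, 15.5]); Taking the union: only the r=10 cylinder is present, so the union is just that shape — area = 312.14 mm². So its area = 312.14 mm². Layer 87 (z = 13.05): the r=10 cylinder gives a regular 32-gon of circumradius 10 (constant along its height) (area = (32/2)·10.000²·sin(360°/32) = 312.14 mm²); the cylinder at (14.5, -2.5): section is a regular 32-gon, circumradius r=5.5 (area = (32/2)·5.500²·sin(360°/32) = 94.42 mm²); Merging all regions: the regions partially overlap — summed areas 406.57 mm² minus the doubly-counted overlap 2.23 mm² gives 404.34 mm² — area = 404.34 mm². So its area = 404.34 mm². Layer 87 is larger (404.34 vs 312.14 mm²).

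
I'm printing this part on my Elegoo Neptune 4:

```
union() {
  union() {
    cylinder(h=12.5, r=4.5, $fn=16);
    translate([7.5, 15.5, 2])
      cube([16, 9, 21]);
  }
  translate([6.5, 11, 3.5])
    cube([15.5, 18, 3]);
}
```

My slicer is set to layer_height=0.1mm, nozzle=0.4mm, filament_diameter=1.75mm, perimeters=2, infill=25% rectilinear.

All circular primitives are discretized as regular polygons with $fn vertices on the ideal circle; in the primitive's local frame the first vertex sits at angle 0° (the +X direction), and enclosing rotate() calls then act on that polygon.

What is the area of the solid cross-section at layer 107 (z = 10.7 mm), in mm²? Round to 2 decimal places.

205.99 mm²

At z = 10.7 mm: the cylinder: section is a regular 16-gon, circumradius r=4.5 (area = (16/2)·4.500²·sin(360°/16) = 61.99 mm²); the cube at (7.5, 15.5) is present — its section is the full 16×9 rectangle (area 144.00 mm²); Combining (union): the 2 present regions are separate (no shared area or edge), so areas and boundary lengths simply add and each stays a separate island — area = 205.99 mm²; the cube at (6.5, 11) is absent (z outside [3.5, 6.5]); Combining (union): only that combined region is present, so the union is just that shape — area = 205.99 mm². Overall, the cross-section has 2 separate islands. Net area = 205.99 mm².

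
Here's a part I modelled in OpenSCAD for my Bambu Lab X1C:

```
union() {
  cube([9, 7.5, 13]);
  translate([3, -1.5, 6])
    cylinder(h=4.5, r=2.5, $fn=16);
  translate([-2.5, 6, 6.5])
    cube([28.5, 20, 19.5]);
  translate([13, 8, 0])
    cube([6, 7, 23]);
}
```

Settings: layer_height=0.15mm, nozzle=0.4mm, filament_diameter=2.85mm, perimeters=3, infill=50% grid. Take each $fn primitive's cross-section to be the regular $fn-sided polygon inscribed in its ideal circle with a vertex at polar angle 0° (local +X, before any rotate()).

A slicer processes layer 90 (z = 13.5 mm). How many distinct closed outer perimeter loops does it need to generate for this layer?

At z = 13.5 mm: the cube does not reach this height (z outside [0, 13]); the cylinder at (3, -1.5) does not reach this height (z outside [6, 10.5]); the cube at (-2.5, 6) is present — its section is the full 28.5×20 rectangle; the cube at (13, 8) is present — its section is the full 6×7 rectangle; Taking the union: the 6×7 cube at (13, 8) lies entirely inside the 28.5×20 cube at (-2.5, 6), so the union is just the 28.5×20 cube at (-2.5, 6) — 1 connected region. The result has 1 disconnected region.

1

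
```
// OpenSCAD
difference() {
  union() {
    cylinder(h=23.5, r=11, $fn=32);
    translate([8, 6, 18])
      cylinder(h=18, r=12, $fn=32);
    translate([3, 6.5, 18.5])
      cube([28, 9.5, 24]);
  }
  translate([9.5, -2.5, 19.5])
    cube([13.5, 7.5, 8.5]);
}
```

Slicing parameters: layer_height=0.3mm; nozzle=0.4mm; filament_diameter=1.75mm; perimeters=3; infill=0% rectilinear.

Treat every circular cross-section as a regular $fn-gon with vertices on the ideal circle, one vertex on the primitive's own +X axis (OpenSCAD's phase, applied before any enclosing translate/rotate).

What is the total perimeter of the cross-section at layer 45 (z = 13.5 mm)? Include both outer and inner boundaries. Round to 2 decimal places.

At z = 13.5 mm: the r=11 cylinder gives a regular 32-gon of circumradius 11 (constant along its height) (perimeter = 2·32·11.000·sin(180°/32) = 69.00 mm); the cylinder at (8, 6) is absent (z outside [18, 36]); the cube at (3, 6.5) does not reach this height (z outside [18.5, 42.5]); Merging all regions: only the r=11 cylinder is present, so the union is just that shape — boundary = 69.00 mm; the cube at (9.5, -2.5) is absent (z outside [19.5, 28]); Subtracting the remaining from the first: none of the subtracted shapes is present at this height, so that combined region is unchanged — boundary = 69.00 mm. Overall, the cross-section is a single solid region. Total boundary length (outer) = 69.00 mm.

69.00 mm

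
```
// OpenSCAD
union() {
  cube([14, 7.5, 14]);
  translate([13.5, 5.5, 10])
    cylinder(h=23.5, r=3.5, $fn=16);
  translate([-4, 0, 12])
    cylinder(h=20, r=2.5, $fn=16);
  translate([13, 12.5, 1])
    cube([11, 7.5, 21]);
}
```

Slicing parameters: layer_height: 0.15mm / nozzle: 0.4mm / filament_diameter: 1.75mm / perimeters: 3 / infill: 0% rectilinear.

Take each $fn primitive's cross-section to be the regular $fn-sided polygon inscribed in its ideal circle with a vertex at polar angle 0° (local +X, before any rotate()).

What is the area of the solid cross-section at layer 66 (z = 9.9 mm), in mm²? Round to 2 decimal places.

At z = 9.9 mm: the cube is present — its section is the full 14×7.5 rectangle (area 105.00 mm²); the cylinder at (13.5, 5.5) is absent (z outside [10, 33.5]); the cylinder at (-4, 0) does not reach this height (z outside [12, 32]); the cube at (13, 12.5) is present — its section is the full 11×7.5 rectangle (area 82.50 mm²); Taking the union: the 2 present regions are separate (no shared area or edge), so areas and boundary lengths simply add and each stays a separate island — area = 187.50 mm². Overall, the cross-section has 2 separate islands. Net area = 187.50 mm².

187.50 mm²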